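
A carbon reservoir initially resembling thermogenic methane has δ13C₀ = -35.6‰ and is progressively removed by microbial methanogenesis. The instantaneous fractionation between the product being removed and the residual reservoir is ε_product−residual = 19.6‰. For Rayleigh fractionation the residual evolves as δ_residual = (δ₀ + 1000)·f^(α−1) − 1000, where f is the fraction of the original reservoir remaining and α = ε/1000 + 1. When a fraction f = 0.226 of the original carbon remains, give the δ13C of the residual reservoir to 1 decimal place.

Rayleigh residual: δ_res = (δ₀ + 1000)·f^(α−1) − 1000
α = ε/1000 + 1 = 1.01960, so α − 1 = 0.01960
f^(α−1) = 0.226^(0.01960) = 0.971271
δ_res = (-35.6 + 1000) × 0.971271 − 1000 = 936.694 − 1000 = -63.31‰

-63.3‰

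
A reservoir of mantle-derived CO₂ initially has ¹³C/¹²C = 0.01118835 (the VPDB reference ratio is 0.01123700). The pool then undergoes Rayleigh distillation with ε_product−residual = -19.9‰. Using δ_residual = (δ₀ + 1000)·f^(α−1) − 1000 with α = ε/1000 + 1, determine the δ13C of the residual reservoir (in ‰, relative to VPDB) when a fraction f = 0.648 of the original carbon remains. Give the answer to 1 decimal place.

4.3‰

δ₀ = (0.01118835/0.01123700 − 1)×1000 = (0.995671 − 1)×1000 = -4.329‰
α − 1 = ε/1000 = -0.0199
f^(α−1) = 0.648^(-0.0199) = 1.008671
δ_res = (-4.329 + 1000) × 1.008671 − 1000 = 1004.304 − 1000 = 4.30‰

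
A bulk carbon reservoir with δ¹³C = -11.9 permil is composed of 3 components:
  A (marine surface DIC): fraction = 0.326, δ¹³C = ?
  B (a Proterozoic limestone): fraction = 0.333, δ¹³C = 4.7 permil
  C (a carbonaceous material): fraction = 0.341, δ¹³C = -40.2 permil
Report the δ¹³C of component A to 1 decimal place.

0.7 permil

Isotope mass balance: δ_bulk = Σ fᵢ·δᵢ.
-11.9 = 0.326×δ_A + 0.333×(4.7) + 0.341×(-40.2)
0.326·δ_A = -11.9 − (-12.143) = 0.243
δ_A = 0.243 / 0.326 = 0.75 permil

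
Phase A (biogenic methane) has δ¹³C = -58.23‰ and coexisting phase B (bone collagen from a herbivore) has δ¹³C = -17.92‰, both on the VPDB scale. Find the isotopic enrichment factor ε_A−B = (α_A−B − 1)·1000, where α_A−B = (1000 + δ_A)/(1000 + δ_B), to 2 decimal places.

-41.05‰

α_A−B = (1000 + -58.23) / (1000 + -17.92) = 941.77 / 982.08 = 0.958954
ε_A−B = (0.958954 − 1) × 1000 = -41.046‰
(The approximation ε ≈ δ_A − δ_B would give -40.31‰.)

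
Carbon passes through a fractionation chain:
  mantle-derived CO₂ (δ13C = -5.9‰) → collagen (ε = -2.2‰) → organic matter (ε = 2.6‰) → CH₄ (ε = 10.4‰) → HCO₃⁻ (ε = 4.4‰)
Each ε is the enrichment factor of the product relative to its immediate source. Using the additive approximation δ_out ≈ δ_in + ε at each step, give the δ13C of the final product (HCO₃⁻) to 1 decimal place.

9.3‰

step 1: δ ≈ -5.9 + (-2.2) = -8.1‰
step 2: δ ≈ -8.1 + (2.6) = -5.5‰
step 3: δ ≈ -5.5 + (10.4) = 4.9‰
step 4: δ ≈ 4.9 + (4.4) = 9.3‰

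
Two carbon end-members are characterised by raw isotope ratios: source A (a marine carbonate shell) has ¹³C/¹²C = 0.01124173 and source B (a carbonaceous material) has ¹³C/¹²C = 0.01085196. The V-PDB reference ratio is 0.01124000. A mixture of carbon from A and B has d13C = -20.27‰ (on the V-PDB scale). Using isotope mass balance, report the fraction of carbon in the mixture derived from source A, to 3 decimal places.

0.411

δ_A = (0.01124173/0.01124000 − 1)×1000 = (1.000154 − 1)×1000 = 0.154‰
δ_B = (0.01085196/0.01124000 − 1)×1000 = (0.965477 − 1)×1000 = -34.523‰
f_A = (δ_mix − δ_B)/(δ_A − δ_B) = (-20.27 − (-34.523))/(0.154 − (-34.523))
f_A = 14.253 / 34.677 = 0.4110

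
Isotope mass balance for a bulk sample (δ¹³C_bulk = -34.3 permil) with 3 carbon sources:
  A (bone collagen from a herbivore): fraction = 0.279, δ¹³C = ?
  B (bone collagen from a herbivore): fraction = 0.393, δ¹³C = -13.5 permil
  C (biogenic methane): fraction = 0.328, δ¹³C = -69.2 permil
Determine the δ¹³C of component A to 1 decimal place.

-22.6 permil

Isotope mass balance: δ_bulk = Σ fᵢ·δᵢ.
-34.3 = 0.279×δ_A + 0.393×(-13.5) + 0.328×(-69.2)
0.279·δ_A = -34.3 − (-28.003) = -6.297
δ_A = -6.297 / 0.279 = -22.57 permil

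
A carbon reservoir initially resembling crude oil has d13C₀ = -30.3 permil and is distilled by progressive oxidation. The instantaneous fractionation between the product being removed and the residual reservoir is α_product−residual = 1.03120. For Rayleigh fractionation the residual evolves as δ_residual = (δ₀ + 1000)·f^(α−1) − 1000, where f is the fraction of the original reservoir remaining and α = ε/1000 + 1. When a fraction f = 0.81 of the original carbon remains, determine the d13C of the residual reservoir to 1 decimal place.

-36.7 permil

Rayleigh residual: δ_res = (δ₀ + 1000)·f^(α−1) − 1000
α − 1 = 0.03120
f^(α−1) = 0.81^(0.03120) = 0.993447
δ_res = (-30.3 + 1000) × 0.993447 − 1000 = 963.346 − 1000 = -36.65 permil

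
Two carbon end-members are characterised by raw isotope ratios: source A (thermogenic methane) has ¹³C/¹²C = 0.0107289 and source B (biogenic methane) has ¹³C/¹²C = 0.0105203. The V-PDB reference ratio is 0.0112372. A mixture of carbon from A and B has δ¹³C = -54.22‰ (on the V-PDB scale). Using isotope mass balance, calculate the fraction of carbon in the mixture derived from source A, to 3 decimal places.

0.516

δ_A = (0.0107289/0.0112372 − 1)×1000 = (0.954766 − 1)×1000 = -45.234‰
δ_B = (0.0105203/0.0112372 − 1)×1000 = (0.936203 − 1)×1000 = -63.797‰
f_A = (δ_mix − δ_B)/(δ_A − δ_B) = (-54.22 − (-63.797))/(-45.234 − (-63.797))
f_A = 9.577 / 18.563 = 0.5159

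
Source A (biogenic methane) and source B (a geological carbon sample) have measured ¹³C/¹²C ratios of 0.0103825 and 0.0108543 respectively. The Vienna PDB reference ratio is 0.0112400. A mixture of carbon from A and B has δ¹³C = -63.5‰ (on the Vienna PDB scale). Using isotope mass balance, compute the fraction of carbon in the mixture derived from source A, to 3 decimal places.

δ_A = (0.0103825/0.0112400 − 1)×1000 = (0.923710 − 1)×1000 = -76.290‰
δ_B = (0.0108543/0.0112400 − 1)×1000 = (0.965685 − 1)×1000 = -34.315‰
f_A = (δ_mix − δ_B)/(δ_A − δ_B) = (-63.5 − (-34.315))/(-76.290 − (-34.315))
f_A = -29.185 / -41.975 = 0.6953

0.695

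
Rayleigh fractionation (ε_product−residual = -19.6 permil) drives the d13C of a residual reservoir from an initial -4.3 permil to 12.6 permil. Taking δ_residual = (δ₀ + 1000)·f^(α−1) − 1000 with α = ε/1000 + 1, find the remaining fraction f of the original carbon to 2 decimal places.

0.42

α − 1 = ε/1000 = -0.0196
(δ_res + 1000)/(δ₀ + 1000) = (12.6 + 1000)/(-4.3 + 1000) = 1012.6/995.7 = 1.016973
f = 1.016973^(1/-0.0196) = exp(ln(1.016973)/-0.0196) = exp(0.01683/-0.0196)
f = exp(-0.8587) = 0.4237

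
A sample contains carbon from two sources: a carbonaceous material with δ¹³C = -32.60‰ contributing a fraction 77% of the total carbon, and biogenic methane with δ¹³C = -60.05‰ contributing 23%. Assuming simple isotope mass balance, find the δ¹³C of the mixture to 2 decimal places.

δ_mix = f_A·δ_A + f_B·δ_B
δ_mix = 0.77 × (-32.60) + 0.23 × (-60.05)
δ_mix = -25.102 + -13.812 = -38.913‰

-38.91‰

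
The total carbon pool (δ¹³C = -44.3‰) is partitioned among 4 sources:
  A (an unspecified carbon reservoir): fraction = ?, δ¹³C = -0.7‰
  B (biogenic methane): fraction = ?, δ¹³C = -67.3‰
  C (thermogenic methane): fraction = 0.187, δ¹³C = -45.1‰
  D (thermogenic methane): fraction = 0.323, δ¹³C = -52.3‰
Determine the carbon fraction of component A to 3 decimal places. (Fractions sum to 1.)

0.210

Let f_A and f_B be the unknown fractions; fractions sum to 1 so f_A + f_B = 0.490.
Mass balance: Σ fᵢ·δᵢ = δ_bulk ⇒ f_A·(-0.7) + f_B·(-67.3) = -44.3 − (-25.327) = -18.973
Substitute f_B = 0.490 − f_A:
f_A·(-0.7 − -67.3) = -18.973 − 0.490×(-67.3) = 14.004
f_A = 14.004 / 66.6 = 0.2103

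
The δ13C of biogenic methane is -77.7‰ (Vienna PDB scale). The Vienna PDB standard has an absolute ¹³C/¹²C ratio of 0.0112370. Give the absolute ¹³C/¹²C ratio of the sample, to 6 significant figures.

0.0103639

R_sample = R_standard × (δ13C/1000 + 1)
R_sample = 0.0112370 × (-77.7/1000 + 1) = 0.0112370 × 0.922300
R_sample = 0.0103639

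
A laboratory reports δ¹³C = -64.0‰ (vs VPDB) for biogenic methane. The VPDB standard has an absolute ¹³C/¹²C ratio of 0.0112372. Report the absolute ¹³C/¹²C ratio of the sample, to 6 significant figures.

0.0105180

R_sample = R_standard × (δ¹³C/1000 + 1)
R_sample = 0.0112372 × (-64.0/1000 + 1) = 0.0112372 × 0.936000
R_sample = 0.0105180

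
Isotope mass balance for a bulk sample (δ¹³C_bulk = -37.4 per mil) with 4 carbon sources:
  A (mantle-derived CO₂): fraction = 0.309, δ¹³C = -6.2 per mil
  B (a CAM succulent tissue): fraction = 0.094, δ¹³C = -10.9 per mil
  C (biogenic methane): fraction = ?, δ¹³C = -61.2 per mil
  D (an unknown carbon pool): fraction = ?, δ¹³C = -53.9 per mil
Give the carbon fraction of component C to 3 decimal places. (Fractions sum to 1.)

Let f_C and f_D be the unknown fractions; fractions sum to 1 so f_C + f_D = 0.597.
Mass balance: Σ fᵢ·δᵢ = δ_bulk ⇒ f_C·(-61.2) + f_D·(-53.9) = -37.4 − (-2.940) = -34.460
Substitute f_D = 0.597 − f_C:
f_C·(-61.2 − -53.9) = -34.460 − 0.597×(-53.9) = -2.281
f_C = -2.281 / -7.3 = 0.3125

0.313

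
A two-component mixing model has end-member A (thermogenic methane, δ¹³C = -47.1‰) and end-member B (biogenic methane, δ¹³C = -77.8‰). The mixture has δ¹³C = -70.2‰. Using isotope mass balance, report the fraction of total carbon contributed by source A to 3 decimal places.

δ_mix = f_A·δ_A + (1 − f_A)·δ_B  ⇒  f_A = (δ_mix − δ_B)/(δ_A − δ_B)
f_A = (-70.2 − (-77.8)) / (-47.1 − (-77.8))
f_A = 7.6 / 30.7 = 0.2476

0.248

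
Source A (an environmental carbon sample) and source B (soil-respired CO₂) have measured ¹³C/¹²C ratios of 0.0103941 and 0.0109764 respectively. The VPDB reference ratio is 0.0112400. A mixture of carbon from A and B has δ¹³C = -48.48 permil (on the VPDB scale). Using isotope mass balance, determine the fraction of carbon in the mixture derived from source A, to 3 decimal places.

δ_A = (0.0103941/0.0112400 − 1)×1000 = (0.924742 − 1)×1000 = -75.258 permil
δ_B = (0.0109764/0.0112400 − 1)×1000 = (0.976548 − 1)×1000 = -23.452 permil
f_A = (δ_mix − δ_B)/(δ_A − δ_B) = (-48.48 − (-23.452))/(-75.258 − (-23.452))
f_A = -25.028 / -51.806 = 0.4831

0.483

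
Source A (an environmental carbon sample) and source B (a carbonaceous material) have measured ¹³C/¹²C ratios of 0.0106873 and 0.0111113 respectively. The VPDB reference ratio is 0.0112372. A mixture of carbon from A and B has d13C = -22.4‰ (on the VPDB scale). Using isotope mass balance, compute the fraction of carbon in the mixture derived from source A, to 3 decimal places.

δ_A = (0.0106873/0.0112372 − 1)×1000 = (0.951064 − 1)×1000 = -48.936‰
δ_B = (0.0111113/0.0112372 − 1)×1000 = (0.988796 − 1)×1000 = -11.204‰
f_A = (δ_mix − δ_B)/(δ_A − δ_B) = (-22.4 − (-11.204))/(-48.936 − (-11.204))
f_A = -11.196 / -37.732 = 0.2967

0.297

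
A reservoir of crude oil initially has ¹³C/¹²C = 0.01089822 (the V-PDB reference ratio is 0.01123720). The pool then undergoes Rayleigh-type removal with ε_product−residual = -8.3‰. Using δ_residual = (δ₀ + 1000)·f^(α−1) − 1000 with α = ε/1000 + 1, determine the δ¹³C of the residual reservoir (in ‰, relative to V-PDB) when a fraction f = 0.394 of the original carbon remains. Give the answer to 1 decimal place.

δ₀ = (0.01089822/0.01123720 − 1)×1000 = (0.969834 − 1)×1000 = -30.166‰
α − 1 = ε/1000 = -0.0083
f^(α−1) = 0.394^(-0.0083) = 1.007761
δ_res = (-30.166 + 1000) × 1.007761 − 1000 = 977.361 − 1000 = -22.64‰

-22.6‰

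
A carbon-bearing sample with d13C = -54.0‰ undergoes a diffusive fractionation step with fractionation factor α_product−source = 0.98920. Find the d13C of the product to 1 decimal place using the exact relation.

δ_product = (δ_source + 1000)·α − 1000
δ_product = (-54.0 + 1000) × 0.98920 − 1000
δ_product = 935.783 − 1000 = -64.22‰

-64.2‰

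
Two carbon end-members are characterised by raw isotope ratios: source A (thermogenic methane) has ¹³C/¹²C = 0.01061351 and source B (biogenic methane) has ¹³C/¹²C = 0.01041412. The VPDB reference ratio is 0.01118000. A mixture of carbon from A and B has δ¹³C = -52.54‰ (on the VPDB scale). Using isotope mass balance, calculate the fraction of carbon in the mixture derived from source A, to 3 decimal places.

δ_A = (0.01061351/0.01118000 − 1)×1000 = (0.949330 − 1)×1000 = -50.670‰
δ_B = (0.01041412/0.01118000 − 1)×1000 = (0.931496 − 1)×1000 = -68.504‰
f_A = (δ_mix − δ_B)/(δ_A − δ_B) = (-52.54 − (-68.504))/(-50.670 − (-68.504))
f_A = 15.964 / 17.835 = 0.8951

0.895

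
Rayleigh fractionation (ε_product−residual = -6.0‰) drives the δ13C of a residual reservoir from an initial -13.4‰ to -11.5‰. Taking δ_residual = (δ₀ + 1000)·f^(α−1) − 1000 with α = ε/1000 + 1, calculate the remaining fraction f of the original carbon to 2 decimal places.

0.73

α − 1 = ε/1000 = -0.0060
(δ_res + 1000)/(δ₀ + 1000) = (-11.5 + 1000)/(-13.4 + 1000) = 988.5/986.6 = 1.001926
f = 1.001926^(1/-0.0060) = exp(ln(1.001926)/-0.0060) = exp(0.00192/-0.0060)
f = exp(-0.3207) = 0.7257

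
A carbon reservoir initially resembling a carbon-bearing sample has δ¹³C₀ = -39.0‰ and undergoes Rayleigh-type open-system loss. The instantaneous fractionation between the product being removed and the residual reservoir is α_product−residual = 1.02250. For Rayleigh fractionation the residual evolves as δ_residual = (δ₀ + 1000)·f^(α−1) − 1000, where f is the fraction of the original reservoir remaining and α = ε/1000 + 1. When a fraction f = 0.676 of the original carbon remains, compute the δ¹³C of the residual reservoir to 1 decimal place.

-47.4‰

Rayleigh residual: δ_res = (δ₀ + 1000)·f^(α−1) − 1000
α − 1 = 0.02250
f^(α−1) = 0.676^(0.02250) = 0.991229
δ_res = (-39.0 + 1000) × 0.991229 − 1000 = 952.571 − 1000 = -47.43‰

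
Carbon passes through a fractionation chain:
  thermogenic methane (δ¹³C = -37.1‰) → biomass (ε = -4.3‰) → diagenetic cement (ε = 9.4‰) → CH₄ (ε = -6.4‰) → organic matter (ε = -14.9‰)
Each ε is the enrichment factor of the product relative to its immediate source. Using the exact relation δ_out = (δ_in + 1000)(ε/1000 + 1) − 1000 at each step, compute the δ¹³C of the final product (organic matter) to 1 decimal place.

-52.7‰

step 1: δ = (-37.10 + 1000)·(-4.3/1000 + 1) − 1000 = -41.24‰
step 2: δ = (-41.24 + 1000)·(9.4/1000 + 1) − 1000 = -32.23‰
step 3: δ = (-32.23 + 1000)·(-6.4/1000 + 1) − 1000 = -38.42‰
step 4: δ = (-38.42 + 1000)·(-14.9/1000 + 1) − 1000 = -52.75‰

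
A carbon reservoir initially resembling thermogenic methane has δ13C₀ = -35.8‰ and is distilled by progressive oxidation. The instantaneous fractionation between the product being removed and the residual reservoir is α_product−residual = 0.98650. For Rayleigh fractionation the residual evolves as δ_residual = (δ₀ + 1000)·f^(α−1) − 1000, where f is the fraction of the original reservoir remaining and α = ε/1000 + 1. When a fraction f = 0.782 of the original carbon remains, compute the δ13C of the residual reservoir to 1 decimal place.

Rayleigh residual: δ_res = (δ₀ + 1000)·f^(α−1) − 1000
α − 1 = -0.01350
f^(α−1) = 0.782^(-0.01350) = 1.003325
δ_res = (-35.8 + 1000) × 1.003325 − 1000 = 967.406 − 1000 = -32.59‰

-32.6‰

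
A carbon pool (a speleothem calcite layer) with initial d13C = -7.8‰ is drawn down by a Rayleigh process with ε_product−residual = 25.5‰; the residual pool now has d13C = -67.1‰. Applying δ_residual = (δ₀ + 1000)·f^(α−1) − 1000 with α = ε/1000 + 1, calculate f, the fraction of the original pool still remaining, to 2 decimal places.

α − 1 = ε/1000 = 0.0255
(δ_res + 1000)/(δ₀ + 1000) = (-67.1 + 1000)/(-7.8 + 1000) = 932.9/992.2 = 0.940234
f = 0.940234^(1/0.0255) = exp(ln(0.940234)/0.0255) = exp(-0.06163/0.0255)
f = exp(-2.4167) = 0.0892

0.09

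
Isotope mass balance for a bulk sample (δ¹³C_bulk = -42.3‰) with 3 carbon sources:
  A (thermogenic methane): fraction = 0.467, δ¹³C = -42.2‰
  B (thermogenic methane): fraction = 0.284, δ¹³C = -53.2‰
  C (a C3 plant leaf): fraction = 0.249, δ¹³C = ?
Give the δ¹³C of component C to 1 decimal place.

-30.1‰

Isotope mass balance: δ_bulk = Σ fᵢ·δᵢ.
-42.3 = 0.467×(-42.2) + 0.284×(-53.2) + 0.249×δ_C
0.249·δ_C = -42.3 − (-34.816) = -7.484
δ_C = -7.484 / 0.249 = -30.06‰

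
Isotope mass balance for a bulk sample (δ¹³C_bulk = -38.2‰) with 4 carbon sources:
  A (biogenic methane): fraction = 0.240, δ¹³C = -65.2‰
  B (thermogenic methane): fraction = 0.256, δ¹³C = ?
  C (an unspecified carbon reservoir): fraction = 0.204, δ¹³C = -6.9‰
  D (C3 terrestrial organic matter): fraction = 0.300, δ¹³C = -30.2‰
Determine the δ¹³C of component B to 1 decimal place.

-47.2‰

Isotope mass balance: δ_bulk = Σ fᵢ·δᵢ.
-38.2 = 0.240×(-65.2) + 0.256×δ_B + 0.204×(-6.9) + 0.300×(-30.2)
0.256·δ_B = -38.2 − (-26.116) = -12.084
δ_B = -12.084 / 0.256 = -47.20‰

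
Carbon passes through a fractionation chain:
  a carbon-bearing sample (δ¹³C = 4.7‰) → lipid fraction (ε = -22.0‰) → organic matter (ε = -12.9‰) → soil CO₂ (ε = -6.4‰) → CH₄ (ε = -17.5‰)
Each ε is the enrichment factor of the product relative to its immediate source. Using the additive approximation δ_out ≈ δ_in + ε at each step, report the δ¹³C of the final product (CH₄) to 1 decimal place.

step 1: δ ≈ 4.7 + (-22.0) = -17.3‰
step 2: δ ≈ -17.3 + (-12.9) = -30.2‰
step 3: δ ≈ -30.2 + (-6.4) = -36.6‰
step 4: δ ≈ -36.6 + (-17.5) = -54.1‰

-54.1‰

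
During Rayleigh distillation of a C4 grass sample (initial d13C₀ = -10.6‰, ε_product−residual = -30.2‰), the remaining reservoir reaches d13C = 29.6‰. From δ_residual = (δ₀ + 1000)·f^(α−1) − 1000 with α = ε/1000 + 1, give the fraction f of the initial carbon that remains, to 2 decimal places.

0.27

α − 1 = ε/1000 = -0.0302
(δ_res + 1000)/(δ₀ + 1000) = (29.6 + 1000)/(-10.6 + 1000) = 1029.6/989.4 = 1.040631
f = 1.040631^(1/-0.0302) = exp(ln(1.040631)/-0.0302) = exp(0.03983/-0.0302)
f = exp(-1.3188) = 0.2675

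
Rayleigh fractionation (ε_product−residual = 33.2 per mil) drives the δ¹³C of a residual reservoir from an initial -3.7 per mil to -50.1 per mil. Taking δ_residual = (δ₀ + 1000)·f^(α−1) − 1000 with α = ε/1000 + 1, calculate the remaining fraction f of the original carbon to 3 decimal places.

α − 1 = ε/1000 = 0.0332
(δ_res + 1000)/(δ₀ + 1000) = (-50.1 + 1000)/(-3.7 + 1000) = 949.9/996.3 = 0.953428
f = 0.953428^(1/0.0332) = exp(ln(0.953428)/0.0332) = exp(-0.04769/0.0332)
f = exp(-1.4365) = 0.2378

0.238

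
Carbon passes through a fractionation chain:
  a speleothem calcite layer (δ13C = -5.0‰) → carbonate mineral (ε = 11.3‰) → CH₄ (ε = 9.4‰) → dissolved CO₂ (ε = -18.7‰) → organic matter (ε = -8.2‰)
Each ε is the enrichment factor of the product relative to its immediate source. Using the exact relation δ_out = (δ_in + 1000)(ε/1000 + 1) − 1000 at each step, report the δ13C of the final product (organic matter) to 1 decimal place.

step 1: δ = (-5.00 + 1000)·(11.3/1000 + 1) − 1000 = 6.24‰
step 2: δ = (6.24 + 1000)·(9.4/1000 + 1) − 1000 = 15.70‰
step 3: δ = (15.70 + 1000)·(-18.7/1000 + 1) − 1000 = -3.29‰
step 4: δ = (-3.29 + 1000)·(-8.2/1000 + 1) − 1000 = -11.46‰

-11.5‰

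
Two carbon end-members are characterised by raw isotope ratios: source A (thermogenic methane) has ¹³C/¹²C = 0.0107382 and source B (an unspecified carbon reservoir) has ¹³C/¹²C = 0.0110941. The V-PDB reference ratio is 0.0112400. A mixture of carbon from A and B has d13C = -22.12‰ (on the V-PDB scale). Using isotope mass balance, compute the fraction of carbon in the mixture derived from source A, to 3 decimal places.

0.289

δ_A = (0.0107382/0.0112400 − 1)×1000 = (0.955356 − 1)×1000 = -44.644‰
δ_B = (0.0110941/0.0112400 − 1)×1000 = (0.987020 − 1)×1000 = -12.980‰
f_A = (δ_mix − δ_B)/(δ_A − δ_B) = (-22.12 − (-12.980))/(-44.644 − (-12.980))
f_A = -9.140 / -31.664 = 0.2886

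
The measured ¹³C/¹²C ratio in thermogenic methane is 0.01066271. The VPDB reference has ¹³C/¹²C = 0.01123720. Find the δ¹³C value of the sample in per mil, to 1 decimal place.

δ¹³C = (R_sample / R_standard − 1) × 1000
R_sample / R_standard = 0.01066271 / 0.01123720 = 0.948876
δ¹³C = (0.948876 − 1) × 1000 = -51.12 per mil

-51.1 per mil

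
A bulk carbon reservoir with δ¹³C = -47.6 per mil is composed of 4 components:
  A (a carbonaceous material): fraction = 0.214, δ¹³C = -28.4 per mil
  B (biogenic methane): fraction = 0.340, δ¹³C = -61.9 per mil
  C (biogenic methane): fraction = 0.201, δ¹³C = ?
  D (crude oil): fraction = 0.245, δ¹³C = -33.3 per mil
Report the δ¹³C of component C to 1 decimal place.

Isotope mass balance: δ_bulk = Σ fᵢ·δᵢ.
-47.6 = 0.214×(-28.4) + 0.340×(-61.9) + 0.201×δ_C + 0.245×(-33.3)
0.201·δ_C = -47.6 − (-35.282) = -12.318
δ_C = -12.318 / 0.201 = -61.28 per mil

-61.3 per mil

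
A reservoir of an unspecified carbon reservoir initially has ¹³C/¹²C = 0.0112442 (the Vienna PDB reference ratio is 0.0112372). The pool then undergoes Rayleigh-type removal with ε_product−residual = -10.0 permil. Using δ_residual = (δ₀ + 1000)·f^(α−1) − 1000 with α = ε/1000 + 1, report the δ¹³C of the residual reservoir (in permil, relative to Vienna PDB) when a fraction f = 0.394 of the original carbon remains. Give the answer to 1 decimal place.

10.0 permil

δ₀ = (0.0112442/0.0112372 − 1)×1000 = (1.000623 − 1)×1000 = 0.623 permil
α − 1 = ε/1000 = -0.0100
f^(α−1) = 0.394^(-0.0100) = 1.009358
δ_res = (0.623 + 1000) × 1.009358 − 1000 = 1009.986 − 1000 = 9.99 permil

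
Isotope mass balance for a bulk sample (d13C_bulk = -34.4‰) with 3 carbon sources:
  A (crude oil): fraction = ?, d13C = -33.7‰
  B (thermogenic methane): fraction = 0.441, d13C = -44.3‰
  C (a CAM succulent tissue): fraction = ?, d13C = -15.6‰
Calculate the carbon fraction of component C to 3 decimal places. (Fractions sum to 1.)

Let f_C and f_A be the unknown fractions; fractions sum to 1 so f_C + f_A = 0.559.
Mass balance: Σ fᵢ·δᵢ = δ_bulk ⇒ f_C·(-15.6) + f_A·(-33.7) = -34.4 − (-19.536) = -14.864
Substitute f_A = 0.559 − f_C:
f_C·(-15.6 − -33.7) = -14.864 − 0.559×(-33.7) = 3.975
f_C = 3.975 / 18.1 = 0.2196

0.220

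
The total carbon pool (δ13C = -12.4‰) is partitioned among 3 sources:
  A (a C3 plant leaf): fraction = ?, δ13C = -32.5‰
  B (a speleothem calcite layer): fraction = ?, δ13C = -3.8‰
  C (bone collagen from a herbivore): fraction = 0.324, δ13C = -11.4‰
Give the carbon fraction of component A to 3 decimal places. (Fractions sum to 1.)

0.214

Let f_A and f_B be the unknown fractions; fractions sum to 1 so f_A + f_B = 0.676.
Mass balance: Σ fᵢ·δᵢ = δ_bulk ⇒ f_A·(-32.5) + f_B·(-3.8) = -12.4 − (-3.694) = -8.706
Substitute f_B = 0.676 − f_A:
f_A·(-32.5 − -3.8) = -8.706 − 0.676×(-3.8) = -6.138
f_A = -6.138 / -28.7 = 0.2139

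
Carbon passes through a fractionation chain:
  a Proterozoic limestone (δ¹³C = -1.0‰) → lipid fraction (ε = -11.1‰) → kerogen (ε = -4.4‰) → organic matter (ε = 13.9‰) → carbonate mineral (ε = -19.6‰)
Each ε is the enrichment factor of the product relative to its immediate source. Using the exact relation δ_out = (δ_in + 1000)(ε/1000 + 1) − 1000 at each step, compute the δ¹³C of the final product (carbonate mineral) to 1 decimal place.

-22.3‰

step 1: δ = (-1.00 + 1000)·(-11.1/1000 + 1) − 1000 = -12.09‰
step 2: δ = (-12.09 + 1000)·(-4.4/1000 + 1) − 1000 = -16.44‰
step 3: δ = (-16.44 + 1000)·(13.9/1000 + 1) − 1000 = -2.76‰
step 4: δ = (-2.76 + 1000)·(-19.6/1000 + 1) − 1000 = -22.31‰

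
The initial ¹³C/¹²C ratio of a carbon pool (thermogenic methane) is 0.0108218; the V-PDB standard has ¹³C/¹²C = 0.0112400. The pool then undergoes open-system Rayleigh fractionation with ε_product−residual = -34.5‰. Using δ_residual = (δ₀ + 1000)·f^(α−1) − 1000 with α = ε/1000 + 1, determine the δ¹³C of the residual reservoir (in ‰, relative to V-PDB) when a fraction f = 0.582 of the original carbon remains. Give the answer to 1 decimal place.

δ₀ = (0.0108218/0.0112400 − 1)×1000 = (0.962794 − 1)×1000 = -37.206‰
α − 1 = ε/1000 = -0.0345
f^(α−1) = 0.582^(-0.0345) = 1.018850
δ_res = (-37.206 + 1000) × 1.018850 − 1000 = 980.942 − 1000 = -19.06‰

-19.1‰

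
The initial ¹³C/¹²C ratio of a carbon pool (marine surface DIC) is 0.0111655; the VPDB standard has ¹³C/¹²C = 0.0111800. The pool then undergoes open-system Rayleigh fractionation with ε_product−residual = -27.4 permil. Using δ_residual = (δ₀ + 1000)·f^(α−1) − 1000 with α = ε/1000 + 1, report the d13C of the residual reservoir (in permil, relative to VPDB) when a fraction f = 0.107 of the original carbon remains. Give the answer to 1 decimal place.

61.8 permil

δ₀ = (0.0111655/0.0111800 − 1)×1000 = (0.998703 − 1)×1000 = -1.297 permil
α − 1 = ε/1000 = -0.0274
f^(α−1) = 0.107^(-0.0274) = 1.063151
δ_res = (-1.297 + 1000) × 1.063151 − 1000 = 1061.772 − 1000 = 61.77 permil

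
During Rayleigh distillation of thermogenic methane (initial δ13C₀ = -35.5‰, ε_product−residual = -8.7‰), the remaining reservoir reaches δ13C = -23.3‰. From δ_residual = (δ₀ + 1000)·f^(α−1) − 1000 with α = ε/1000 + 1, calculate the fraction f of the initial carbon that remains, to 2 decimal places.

α − 1 = ε/1000 = -0.0087
(δ_res + 1000)/(δ₀ + 1000) = (-23.3 + 1000)/(-35.5 + 1000) = 976.7/964.5 = 1.012649
f = 1.012649^(1/-0.0087) = exp(ln(1.012649)/-0.0087) = exp(0.01257/-0.0087)
f = exp(-1.4448) = 0.2358

0.24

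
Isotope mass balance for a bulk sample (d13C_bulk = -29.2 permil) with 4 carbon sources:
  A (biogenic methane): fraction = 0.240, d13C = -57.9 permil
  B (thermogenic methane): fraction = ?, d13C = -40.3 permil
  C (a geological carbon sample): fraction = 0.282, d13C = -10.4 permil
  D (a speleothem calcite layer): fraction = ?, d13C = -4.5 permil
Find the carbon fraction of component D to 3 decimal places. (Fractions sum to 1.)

0.193

Let f_D and f_B be the unknown fractions; fractions sum to 1 so f_D + f_B = 0.478.
Mass balance: Σ fᵢ·δᵢ = δ_bulk ⇒ f_D·(-4.5) + f_B·(-40.3) = -29.2 − (-16.829) = -12.371
Substitute f_B = 0.478 − f_D:
f_D·(-4.5 − -40.3) = -12.371 − 0.478×(-40.3) = 6.892
f_D = 6.892 / 35.8 = 0.1925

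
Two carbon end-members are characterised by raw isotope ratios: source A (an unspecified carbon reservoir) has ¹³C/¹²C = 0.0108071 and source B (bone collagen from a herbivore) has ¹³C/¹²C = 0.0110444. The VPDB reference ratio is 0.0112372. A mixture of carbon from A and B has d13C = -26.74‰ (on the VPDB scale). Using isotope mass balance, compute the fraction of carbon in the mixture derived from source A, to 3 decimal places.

0.454

δ_A = (0.0108071/0.0112372 − 1)×1000 = (0.961725 − 1)×1000 = -38.275‰
δ_B = (0.0110444/0.0112372 − 1)×1000 = (0.982843 − 1)×1000 = -17.157‰
f_A = (δ_mix − δ_B)/(δ_A − δ_B) = (-26.74 − (-17.157))/(-38.275 − (-17.157))
f_A = -9.583 / -21.117 = 0.4538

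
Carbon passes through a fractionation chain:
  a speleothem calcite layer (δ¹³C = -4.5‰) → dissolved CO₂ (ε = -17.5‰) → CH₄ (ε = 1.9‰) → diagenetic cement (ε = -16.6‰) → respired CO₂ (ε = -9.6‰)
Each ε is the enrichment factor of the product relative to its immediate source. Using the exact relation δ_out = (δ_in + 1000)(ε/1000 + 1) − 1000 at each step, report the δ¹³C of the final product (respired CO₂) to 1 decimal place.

-45.6‰

step 1: δ = (-4.50 + 1000)·(-17.5/1000 + 1) − 1000 = -21.92‰
step 2: δ = (-21.92 + 1000)·(1.9/1000 + 1) − 1000 = -20.06‰
step 3: δ = (-20.06 + 1000)·(-16.6/1000 + 1) − 1000 = -36.33‰
step 4: δ = (-36.33 + 1000)·(-9.6/1000 + 1) − 1000 = -45.58‰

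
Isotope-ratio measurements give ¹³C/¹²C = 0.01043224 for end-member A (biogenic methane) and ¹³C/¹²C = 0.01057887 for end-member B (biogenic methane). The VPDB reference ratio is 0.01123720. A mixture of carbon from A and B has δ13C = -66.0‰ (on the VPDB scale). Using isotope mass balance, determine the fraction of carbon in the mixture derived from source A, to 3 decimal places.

δ_A = (0.01043224/0.01123720 − 1)×1000 = (0.928366 − 1)×1000 = -71.634‰
δ_B = (0.01057887/0.01123720 − 1)×1000 = (0.941415 − 1)×1000 = -58.585‰
f_A = (δ_mix − δ_B)/(δ_A − δ_B) = (-66.0 − (-58.585))/(-71.634 − (-58.585))
f_A = -7.415 / -13.049 = 0.5683

0.568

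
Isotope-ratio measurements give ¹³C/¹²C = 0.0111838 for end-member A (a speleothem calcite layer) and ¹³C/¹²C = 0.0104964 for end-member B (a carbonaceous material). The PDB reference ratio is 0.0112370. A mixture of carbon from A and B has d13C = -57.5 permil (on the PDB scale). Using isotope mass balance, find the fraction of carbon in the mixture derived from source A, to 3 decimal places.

δ_A = (0.0111838/0.0112370 − 1)×1000 = (0.995266 − 1)×1000 = -4.734 permil
δ_B = (0.0104964/0.0112370 − 1)×1000 = (0.934093 − 1)×1000 = -65.907 permil
f_A = (δ_mix − δ_B)/(δ_A − δ_B) = (-57.5 − (-65.907))/(-4.734 − (-65.907))
f_A = 8.407 / 61.173 = 0.1374

0.137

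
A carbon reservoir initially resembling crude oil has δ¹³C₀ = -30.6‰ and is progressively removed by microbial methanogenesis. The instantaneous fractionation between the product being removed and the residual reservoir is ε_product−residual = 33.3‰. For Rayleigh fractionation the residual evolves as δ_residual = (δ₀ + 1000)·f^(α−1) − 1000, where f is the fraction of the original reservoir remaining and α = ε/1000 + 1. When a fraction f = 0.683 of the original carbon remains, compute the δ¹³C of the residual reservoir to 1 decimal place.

-42.8‰

Rayleigh residual: δ_res = (δ₀ + 1000)·f^(α−1) − 1000
α = ε/1000 + 1 = 1.03330, so α − 1 = 0.03330
f^(α−1) = 0.683^(0.03330) = 0.987384
δ_res = (-30.6 + 1000) × 0.987384 − 1000 = 957.170 − 1000 = -42.83‰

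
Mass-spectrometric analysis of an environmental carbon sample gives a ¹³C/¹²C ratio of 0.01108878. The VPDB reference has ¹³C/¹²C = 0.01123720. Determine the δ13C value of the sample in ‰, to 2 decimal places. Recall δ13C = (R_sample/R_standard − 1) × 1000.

δ13C = (R_sample / R_standard − 1) × 1000
R_sample / R_standard = 0.01108878 / 0.01123720 = 0.986792
δ13C = (0.986792 − 1) × 1000 = -13.208‰

-13.21‰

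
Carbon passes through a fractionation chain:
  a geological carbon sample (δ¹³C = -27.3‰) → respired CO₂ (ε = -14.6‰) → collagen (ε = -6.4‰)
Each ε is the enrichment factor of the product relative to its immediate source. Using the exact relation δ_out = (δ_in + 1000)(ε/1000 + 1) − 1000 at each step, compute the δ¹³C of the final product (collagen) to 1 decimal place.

-47.6‰

step 1: δ = (-27.30 + 1000)·(-14.6/1000 + 1) − 1000 = -41.50‰
step 2: δ = (-41.50 + 1000)·(-6.4/1000 + 1) − 1000 = -47.64‰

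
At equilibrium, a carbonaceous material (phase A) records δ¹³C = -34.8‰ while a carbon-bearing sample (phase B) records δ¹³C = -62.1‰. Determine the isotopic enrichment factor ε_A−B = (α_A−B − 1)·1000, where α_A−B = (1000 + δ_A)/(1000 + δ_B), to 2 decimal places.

α_A−B = (1000 + -34.8) / (1000 + -62.1) = 965.2 / 937.9 = 1.029108
ε_A−B = (1.029108 − 1) × 1000 = 29.108‰
(The approximation ε ≈ δ_A − δ_B would give 27.3‰.)

29.11‰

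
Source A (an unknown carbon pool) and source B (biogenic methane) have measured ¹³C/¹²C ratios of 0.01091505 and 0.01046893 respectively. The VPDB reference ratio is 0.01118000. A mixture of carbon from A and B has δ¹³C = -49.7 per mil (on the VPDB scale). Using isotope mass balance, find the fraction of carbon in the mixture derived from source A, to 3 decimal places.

0.348

δ_A = (0.01091505/0.01118000 − 1)×1000 = (0.976301 − 1)×1000 = -23.699 per mil
δ_B = (0.01046893/0.01118000 − 1)×1000 = (0.936398 − 1)×1000 = -63.602 per mil
f_A = (δ_mix − δ_B)/(δ_A − δ_B) = (-49.7 − (-63.602))/(-23.699 − (-63.602))
f_A = 13.902 / 39.903 = 0.3484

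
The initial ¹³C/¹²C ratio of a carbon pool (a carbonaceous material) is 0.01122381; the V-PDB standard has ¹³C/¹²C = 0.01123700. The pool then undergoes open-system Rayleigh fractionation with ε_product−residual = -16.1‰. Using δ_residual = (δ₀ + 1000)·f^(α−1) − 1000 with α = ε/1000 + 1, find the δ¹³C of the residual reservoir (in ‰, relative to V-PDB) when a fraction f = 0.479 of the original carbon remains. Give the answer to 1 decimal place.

δ₀ = (0.01122381/0.01123700 − 1)×1000 = (0.998826 − 1)×1000 = -1.174‰
α − 1 = ε/1000 = -0.0161
f^(α−1) = 0.479^(-0.0161) = 1.011921
δ_res = (-1.174 + 1000) × 1.011921 − 1000 = 1010.733 − 1000 = 10.73‰

10.7‰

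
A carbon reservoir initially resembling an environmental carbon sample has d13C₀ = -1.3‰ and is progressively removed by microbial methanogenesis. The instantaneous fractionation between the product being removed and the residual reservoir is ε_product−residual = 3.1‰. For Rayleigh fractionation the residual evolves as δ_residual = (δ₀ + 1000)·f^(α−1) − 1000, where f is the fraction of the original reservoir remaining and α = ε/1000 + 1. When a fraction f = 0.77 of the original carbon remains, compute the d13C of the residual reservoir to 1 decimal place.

-2.1‰

Rayleigh residual: δ_res = (δ₀ + 1000)·f^(α−1) − 1000
α = ε/1000 + 1 = 1.00310, so α − 1 = 0.00310
f^(α−1) = 0.77^(0.00310) = 0.999190
δ_res = (-1.3 + 1000) × 0.999190 − 1000 = 997.891 − 1000 = -2.11‰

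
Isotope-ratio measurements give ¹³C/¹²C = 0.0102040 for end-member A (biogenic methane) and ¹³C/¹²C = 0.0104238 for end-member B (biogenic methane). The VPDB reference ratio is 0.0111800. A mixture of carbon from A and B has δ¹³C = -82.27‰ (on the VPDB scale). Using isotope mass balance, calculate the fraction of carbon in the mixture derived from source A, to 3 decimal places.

0.744

δ_A = (0.0102040/0.0111800 − 1)×1000 = (0.912701 − 1)×1000 = -87.299‰
δ_B = (0.0104238/0.0111800 − 1)×1000 = (0.932361 − 1)×1000 = -67.639‰
f_A = (δ_mix − δ_B)/(δ_A − δ_B) = (-82.27 − (-67.639))/(-87.299 − (-67.639))
f_A = -14.631 / -19.660 = 0.7442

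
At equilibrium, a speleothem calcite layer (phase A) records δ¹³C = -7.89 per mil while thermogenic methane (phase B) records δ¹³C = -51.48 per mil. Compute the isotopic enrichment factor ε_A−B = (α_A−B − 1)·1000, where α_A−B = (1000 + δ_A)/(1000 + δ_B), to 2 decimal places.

α_A−B = (1000 + -7.89) / (1000 + -51.48) = 992.11 / 948.52 = 1.045956
ε_A−B = (1.045956 − 1) × 1000 = 45.956 per mil
(The approximation ε ≈ δ_A − δ_B would give 43.59 per mil.)

45.96 per mil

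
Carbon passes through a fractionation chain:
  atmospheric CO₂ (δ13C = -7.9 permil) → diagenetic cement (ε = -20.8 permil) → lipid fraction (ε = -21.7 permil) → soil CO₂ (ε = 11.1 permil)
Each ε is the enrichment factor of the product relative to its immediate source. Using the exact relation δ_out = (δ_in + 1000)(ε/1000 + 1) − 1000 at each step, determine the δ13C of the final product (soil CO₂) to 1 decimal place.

-39.1 permil

step 1: δ = (-7.90 + 1000)·(-20.8/1000 + 1) − 1000 = -28.54 permil
step 2: δ = (-28.54 + 1000)·(-21.7/1000 + 1) − 1000 = -49.62 permil
step 3: δ = (-49.62 + 1000)·(11.1/1000 + 1) − 1000 = -39.07 permil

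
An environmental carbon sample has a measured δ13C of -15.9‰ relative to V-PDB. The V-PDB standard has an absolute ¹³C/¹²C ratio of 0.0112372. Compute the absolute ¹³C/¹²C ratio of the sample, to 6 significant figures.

R_sample = R_standard × (δ13C/1000 + 1)
R_sample = 0.0112372 × (-15.9/1000 + 1) = 0.0112372 × 0.984100
R_sample = 0.0110585

0.0110585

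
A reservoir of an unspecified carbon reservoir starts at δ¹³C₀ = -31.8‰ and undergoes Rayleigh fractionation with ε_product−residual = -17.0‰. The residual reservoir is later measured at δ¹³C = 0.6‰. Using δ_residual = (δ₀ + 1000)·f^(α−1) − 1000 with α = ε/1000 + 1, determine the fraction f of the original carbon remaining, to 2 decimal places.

0.14

α − 1 = ε/1000 = -0.0170
(δ_res + 1000)/(δ₀ + 1000) = (0.6 + 1000)/(-31.8 + 1000) = 1000.6/968.2 = 1.033464
f = 1.033464^(1/-0.0170) = exp(ln(1.033464)/-0.0170) = exp(0.03292/-0.0170)
f = exp(-1.9363) = 0.1442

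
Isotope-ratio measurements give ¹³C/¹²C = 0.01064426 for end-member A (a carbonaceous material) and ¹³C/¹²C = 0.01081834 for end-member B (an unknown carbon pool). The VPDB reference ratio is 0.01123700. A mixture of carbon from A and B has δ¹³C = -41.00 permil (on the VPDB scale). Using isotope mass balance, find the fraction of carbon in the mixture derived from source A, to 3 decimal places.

δ_A = (0.01064426/0.01123700 − 1)×1000 = (0.947251 − 1)×1000 = -52.749 permil
δ_B = (0.01081834/0.01123700 − 1)×1000 = (0.962743 − 1)×1000 = -37.257 permil
f_A = (δ_mix − δ_B)/(δ_A − δ_B) = (-41.00 − (-37.257))/(-52.749 − (-37.257))
f_A = -3.743 / -15.492 = 0.2416

0.242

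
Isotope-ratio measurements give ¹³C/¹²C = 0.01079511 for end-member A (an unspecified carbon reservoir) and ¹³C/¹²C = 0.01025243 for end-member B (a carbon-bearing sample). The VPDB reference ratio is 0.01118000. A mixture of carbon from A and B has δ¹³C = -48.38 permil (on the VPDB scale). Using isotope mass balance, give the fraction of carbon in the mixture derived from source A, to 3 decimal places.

δ_A = (0.01079511/0.01118000 − 1)×1000 = (0.965573 − 1)×1000 = -34.427 permil
δ_B = (0.01025243/0.01118000 − 1)×1000 = (0.917033 − 1)×1000 = -82.967 permil
f_A = (δ_mix − δ_B)/(δ_A − δ_B) = (-48.38 − (-82.967))/(-34.427 − (-82.967))
f_A = 34.587 / 48.540 = 0.7125

0.713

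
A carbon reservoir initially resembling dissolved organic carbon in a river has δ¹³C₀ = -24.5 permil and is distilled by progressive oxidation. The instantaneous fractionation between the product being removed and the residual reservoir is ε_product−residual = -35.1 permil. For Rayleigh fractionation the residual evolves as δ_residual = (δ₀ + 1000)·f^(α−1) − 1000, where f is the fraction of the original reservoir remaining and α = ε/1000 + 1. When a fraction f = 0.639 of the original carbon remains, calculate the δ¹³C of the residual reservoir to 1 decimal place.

-9.0 permil

Rayleigh residual: δ_res = (δ₀ + 1000)·f^(α−1) − 1000
α = ε/1000 + 1 = 0.96490, so α − 1 = -0.03510
f^(α−1) = 0.639^(-0.03510) = 1.015844
δ_res = (-24.5 + 1000) × 1.015844 − 1000 = 990.956 − 1000 = -9.04 permil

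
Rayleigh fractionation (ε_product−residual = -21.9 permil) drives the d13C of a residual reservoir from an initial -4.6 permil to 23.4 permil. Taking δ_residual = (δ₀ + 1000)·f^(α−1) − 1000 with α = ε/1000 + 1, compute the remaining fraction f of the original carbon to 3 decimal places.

α − 1 = ε/1000 = -0.0219
(δ_res + 1000)/(δ₀ + 1000) = (23.4 + 1000)/(-4.6 + 1000) = 1023.4/995.4 = 1.028129
f = 1.028129^(1/-0.0219) = exp(ln(1.028129)/-0.0219) = exp(0.02774/-0.0219)
f = exp(-1.2667) = 0.2818

0.282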